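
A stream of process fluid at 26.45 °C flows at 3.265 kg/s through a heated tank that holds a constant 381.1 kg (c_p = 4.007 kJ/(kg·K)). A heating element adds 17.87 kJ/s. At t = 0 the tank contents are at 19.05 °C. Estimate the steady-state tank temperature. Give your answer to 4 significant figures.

M c_p dT/dt = ṁ c_p (T_in − T) + Q̇.
At steady state dT/dt = 0 ⇒ T_ss = T_in + Q̇/(ṁ c_p) = 26.45 + 17.87/(3.265·4.007) = 27.8159 °C.

27.82 °C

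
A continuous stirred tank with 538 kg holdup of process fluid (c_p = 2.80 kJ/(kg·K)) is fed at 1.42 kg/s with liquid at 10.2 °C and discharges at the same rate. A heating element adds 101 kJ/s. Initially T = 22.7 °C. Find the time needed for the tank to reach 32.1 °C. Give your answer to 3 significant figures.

494 s

M c_p dT/dt = ṁ c_p (T_in − T) + Q̇.
τ = M/ṁ = 378.87 s; T_ss = T_in + Q̇/(ṁ c_p) = 35.602 °C.
T(t) = T_ss + (T₀ − T_ss) e^(−t/τ). Set T = 32.1:
e^(−t/τ) = (32.1 − 35.602)/(22.7 − 35.602) = 0.27145
t = −378.87 · ln(0.27145) = 494.04 s.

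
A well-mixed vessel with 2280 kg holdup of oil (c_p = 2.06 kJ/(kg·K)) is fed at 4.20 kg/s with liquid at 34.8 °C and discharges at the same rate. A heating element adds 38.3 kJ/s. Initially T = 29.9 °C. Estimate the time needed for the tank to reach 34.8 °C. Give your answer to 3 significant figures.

405 s

M c_p dT/dt = ṁ c_p (T_in − T) + Q̇.
τ = M/ṁ = 542.86 s; T_ss = T_in + Q̇/(ṁ c_p) = 39.227 °C.
T(t) = T_ss + (T₀ − T_ss) e^(−t/τ). Set T = 34.8:
e^(−t/τ) = (34.8 − 39.227)/(29.9 − 39.227) = 0.47463
t = −542.86 · ln(0.47463) = 404.55 s.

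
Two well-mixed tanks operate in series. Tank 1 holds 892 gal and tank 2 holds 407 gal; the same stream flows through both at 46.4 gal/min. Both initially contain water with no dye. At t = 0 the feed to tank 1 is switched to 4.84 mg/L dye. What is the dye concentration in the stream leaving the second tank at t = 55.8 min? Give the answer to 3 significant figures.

4.36 mg/L

Time constants: τᵢ = Vᵢ/Q for each well-mixed tank.
τ₁ = 892/46.4 = 19.224 min; τ₂ = 407/46.4 = 8.7716 min.
Tank 1: C₁ = C_in(1 − e^(−t/τ₁)). Tank 2 (τ₁ ≠ τ₂): C₂ = C_in[1 − (τ₁ e^(−t/τ₁) − τ₂ e^(−t/τ₂))/(τ₁ − τ₂)].
At t = 55.8: e^(−t/τ₁) = 0.054880, e^(−t/τ₂) = 0.0017268.
C₂ = 4.84·[1 − (19.224·0.054880 − 8.7716·0.0017268)/(10.453)] = 4.84·0.90051 = 4.3585 mg/L.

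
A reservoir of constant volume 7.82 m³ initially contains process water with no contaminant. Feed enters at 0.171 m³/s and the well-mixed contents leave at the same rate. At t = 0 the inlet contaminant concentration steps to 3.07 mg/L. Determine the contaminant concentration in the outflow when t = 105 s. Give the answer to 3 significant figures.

2.76 mg/L

Transient balance on the dissolved component: V dC/dt = Q(C_in − C).
So dC/dt = (C_in − C)/τ with τ = V/Q = 7.82/0.171 = 45.731 s.
This is linear first-order; C(t) = C_in + (C₀ − C_in) e^(−t/τ).
C(105) = 3.07 + (0 − 3.07)·e^(−105/45.731) = 3.07 + (-3.0700)·0.10066 = 2.7610 mg/L.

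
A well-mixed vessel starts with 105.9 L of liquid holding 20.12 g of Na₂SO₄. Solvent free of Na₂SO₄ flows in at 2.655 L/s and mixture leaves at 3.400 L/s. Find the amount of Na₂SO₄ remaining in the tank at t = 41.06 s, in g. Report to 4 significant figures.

Total volume: dV/dt = Q_in − Q_out = -0.745000 L/s, so V(t) = 105.9 − 0.745000 t and V(41.06) = 75.3103 L.
No Na₂SO₄ enters, so dm/dt = −Q_out · (m/V).
Separate: dm/m = −Q_out dt/V(t) ⇒ ln(m/m₀) = −(Q_out/(Q_in−Q_out)) ln(V/V₀).
m = m₀ (V₀/V)^(Q_out/(Q_in−Q_out)) = 20.12 × (105.9/75.3103)^(-4.56376) = 4.24621 g.

4.246 g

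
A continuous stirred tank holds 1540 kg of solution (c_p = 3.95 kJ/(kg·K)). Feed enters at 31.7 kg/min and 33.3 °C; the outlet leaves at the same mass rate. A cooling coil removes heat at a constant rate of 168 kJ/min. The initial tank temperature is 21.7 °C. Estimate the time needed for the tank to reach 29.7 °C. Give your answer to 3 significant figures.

73.5 min

M c_p dT/dt = ṁ c_p (T_in − T) − Q̇.
τ = M/ṁ = 48.580 min; T_ss = T_in − Q̇/(ṁ c_p) = 31.958 °C.
T(t) = T_ss + (T₀ − T_ss) e^(−t/τ). Set T = 29.7:
e^(−t/τ) = (29.7 − 31.958)/(21.7 − 31.958) = 0.22014
t = −48.580 · ln(0.22014) = 73.525 min.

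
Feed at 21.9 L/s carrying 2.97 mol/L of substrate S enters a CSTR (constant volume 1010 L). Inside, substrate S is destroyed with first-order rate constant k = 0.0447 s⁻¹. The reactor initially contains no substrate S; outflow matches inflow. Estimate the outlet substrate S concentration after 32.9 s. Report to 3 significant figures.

Species balance: V dC/dt = Q C_in − Q C − k V C.
dC/dt = (Q/V) C_in − (Q/V + k) C; effective rate a = Q/V + k = 0.021683 + 0.0447 = 0.066383 s⁻¹.
C_ss = Q C_in/(Q + kV) = 0.97011 mol/L; C(t) = C_ss + (C₀ − C_ss) e^(−a t).
C(32.9) = 0.97011 + (-0.97011)·e^(−0.066383·32.9) = 0.97011 + (-0.97011)·0.11259 = 0.86089 mol/L.

0.861 mol/L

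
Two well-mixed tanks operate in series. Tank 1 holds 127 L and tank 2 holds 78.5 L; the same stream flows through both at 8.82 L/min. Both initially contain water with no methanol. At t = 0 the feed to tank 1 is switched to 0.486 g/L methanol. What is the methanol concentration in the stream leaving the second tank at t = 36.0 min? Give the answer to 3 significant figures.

0.395 g/L

Species balance on tank i: dCᵢ/dt = (Cᵢ₋₁ − Cᵢ)/τᵢ with τᵢ = Vᵢ/Q.
τ₁ = 127/8.82 = 14.399 min; τ₂ = 78.5/8.82 = 8.9002 min.
Tank 1: C₁ = C_in(1 − e^(−t/τ₁)). Tank 2 (τ₁ ≠ τ₂): C₂ = C_in[1 − (τ₁ e^(−t/τ₁) − τ₂ e^(−t/τ₂))/(τ₁ − τ₂)].
At t = 36.0: e^(−t/τ₁) = 0.082072, e^(−t/τ₂) = 0.017512.
C₂ = 0.486·[1 − (14.399·0.082072 − 8.9002·0.017512)/(5.4989)] = 0.486·0.81343 = 0.39533 g/L.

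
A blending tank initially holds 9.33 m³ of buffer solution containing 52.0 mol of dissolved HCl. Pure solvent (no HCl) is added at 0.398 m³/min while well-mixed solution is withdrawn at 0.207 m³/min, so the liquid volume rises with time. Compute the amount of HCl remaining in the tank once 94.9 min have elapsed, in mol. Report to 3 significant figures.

Total volume: dV/dt = Q_in − Q_out = 0.19100 m³/min, so V(t) = 9.33 + 0.19100 t and V(94.9) = 27.456 m³.
Solute balance: dm/dt = 0 − Q_out C = −Q_out m/V(t).
dm/m = −Q_out dt/(V₀ + 0.19100 t); integrating gives ln(m/m₀) = −(Q_out/(Q_in−Q_out)) ln(V/V₀).
m = m₀ (V₀/V)^(Q_out/(Q_in−Q_out)) = 52.0 × (9.33/27.456)^(1.0838) = 16.143 mol.

16.1 mol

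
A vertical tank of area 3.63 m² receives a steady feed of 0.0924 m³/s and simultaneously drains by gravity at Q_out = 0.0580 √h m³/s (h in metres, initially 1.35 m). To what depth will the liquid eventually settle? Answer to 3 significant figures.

2.54 m

A dh/dt = Q_in − 0.0580 √h. Steady state requires inflow = outflow:
Q_in = 0.0580 √h_ss ⇒ √h_ss = 0.0924/0.0580 = 1.5931.
h_ss = 1.5931² = 2.5380 m. (Since h₀ = 1.35 m < h_ss, the level will rise toward this value.)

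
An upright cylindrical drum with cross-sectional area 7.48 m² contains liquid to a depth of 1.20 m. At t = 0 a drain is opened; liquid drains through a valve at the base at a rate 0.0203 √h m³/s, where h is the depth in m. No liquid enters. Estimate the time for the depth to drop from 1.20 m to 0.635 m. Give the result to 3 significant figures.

220 s

With no inflow, A dh/dt = −0.0203 √h.
∫ h^(−1/2) dh = −(0.0203/A) ∫ dt, giving 2√h = 2√h₀ − (0.0203/A) t.
t = 2A(√h₀ − √h)/0.0203 = 2·7.48·(√1.20 − √0.635)/0.0203
  = 14.960 × (1.0954 − 0.79687) / 0.0203 = 220.03 s.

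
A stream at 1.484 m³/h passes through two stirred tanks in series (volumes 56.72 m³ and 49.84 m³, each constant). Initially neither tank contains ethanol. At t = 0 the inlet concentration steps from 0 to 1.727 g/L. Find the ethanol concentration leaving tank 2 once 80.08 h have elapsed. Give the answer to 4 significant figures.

1.128 g/L

Species balance on tank i: dCᵢ/dt = (Cᵢ₋₁ − Cᵢ)/τᵢ with τᵢ = Vᵢ/Q.
τ₁ = 56.72/1.484 = 38.2210 h; τ₂ = 49.84/1.484 = 33.5849 h.
Tank 1: C₁ = C_in(1 − e^(−t/τ₁)). Tank 2 (τ₁ ≠ τ₂): C₂ = C_in[1 − (τ₁ e^(−t/τ₁) − τ₂ e^(−t/τ₂))/(τ₁ − τ₂)].
At t = 80.08: e^(−t/τ₁) = 0.123048, e^(−t/τ₂) = 0.0921438.
C₂ = 1.727·[1 − (38.2210·0.123048 − 33.5849·0.0921438)/(4.63612)] = 1.727·0.653078 = 1.12787 g/L.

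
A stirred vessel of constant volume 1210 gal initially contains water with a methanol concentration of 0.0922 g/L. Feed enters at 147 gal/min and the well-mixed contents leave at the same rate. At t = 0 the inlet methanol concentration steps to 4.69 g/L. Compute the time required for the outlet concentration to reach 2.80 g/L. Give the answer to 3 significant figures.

Accumulation = in − out for the solute gives V dC/dt = Q(C_in − C), so τ = V/Q = 8.2313 min.
C(t) = C_in + (C₀ − C_in) e^(−t/τ). Set C = 2.80 and solve for t:
e^(−t/τ) = (C − C_in)/(C₀ − C_in) = (2.80 − 4.69)/(0.0922 − 4.69) = 0.41107
t = −τ ln(…) = 8.2313 × 0.88900 = 7.3176 min.

7.32 min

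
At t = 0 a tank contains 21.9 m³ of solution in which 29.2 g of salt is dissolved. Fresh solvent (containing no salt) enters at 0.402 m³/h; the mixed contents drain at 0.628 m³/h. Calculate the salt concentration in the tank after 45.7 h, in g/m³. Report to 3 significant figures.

0.429 g/m³

Total volume: dV/dt = Q_in − Q_out = -0.22600 m³/h, so V(t) = 21.9 − 0.22600 t and V(45.7) = 11.572 m³.
Species balance (pure solvent in): dm/dt = −Q_out · m/V(t).
Separate: dm/m = −Q_out dt/V(t) ⇒ ln(m/m₀) = −(Q_out/(Q_in−Q_out)) ln(V/V₀).
m = m₀ (V₀/V)^(Q_out/(Q_in−Q_out)) = 29.2 × (21.9/11.572)^(-2.7788) = 4.9607 g.
C = m/V = 4.9607/11.572 = 0.42869 g/m³.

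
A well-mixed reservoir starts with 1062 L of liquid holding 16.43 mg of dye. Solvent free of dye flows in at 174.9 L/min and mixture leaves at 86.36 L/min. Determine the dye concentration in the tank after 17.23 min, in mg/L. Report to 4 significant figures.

0.002664 mg/L

Total volume: dV/dt = Q_in − Q_out = 88.5400 L/min, so V(t) = 1062 + 88.5400 t and V(17.23) = 2587.54 L.
Solute balance: dm/dt = 0 − Q_out C = −Q_out m/V(t).
Separate: dm/m = −Q_out dt/V(t) ⇒ ln(m/m₀) = −(Q_out/(Q_in−Q_out)) ln(V/V₀).
m = m₀ (V₀/V)^(Q_out/(Q_in−Q_out)) = 16.43 × (1062/2587.54)^(0.975378) = 6.89282 mg.
C = m/V = 6.89282/2587.54 = 0.00266385 mg/L.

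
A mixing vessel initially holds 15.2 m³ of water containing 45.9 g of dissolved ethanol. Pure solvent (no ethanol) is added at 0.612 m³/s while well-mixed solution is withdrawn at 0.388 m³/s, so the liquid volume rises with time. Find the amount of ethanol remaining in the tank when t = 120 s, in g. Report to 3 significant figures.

Total volume: dV/dt = Q_in − Q_out = 0.22400 m³/s, so V(t) = 15.2 + 0.22400 t and V(120) = 42.080 m³.
Species balance (pure solvent in): dm/dt = −Q_out · m/V(t).
Separate: dm/m = −Q_out dt/V(t) ⇒ ln(m/m₀) = −(Q_out/(Q_in−Q_out)) ln(V/V₀).
m = m₀ (V₀/V)^(Q_out/(Q_in−Q_out)) = 45.9 × (15.2/42.080)^(1.7321) = 7.8669 g.

7.87 g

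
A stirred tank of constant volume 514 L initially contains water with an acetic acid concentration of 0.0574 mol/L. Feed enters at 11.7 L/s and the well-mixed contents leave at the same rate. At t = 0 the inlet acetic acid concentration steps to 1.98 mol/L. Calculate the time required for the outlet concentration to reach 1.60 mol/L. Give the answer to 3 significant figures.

71.2 s

Species balance on the tank: V dC/dt = Q(C_in − C), so τ = V/Q = 43.932 s.
C(t) = C_in + (C₀ − C_in) e^(−t/τ). Set C = 1.60 and solve for t:
e^(−t/τ) = (C − C_in)/(C₀ − C_in) = (1.60 − 1.98)/(0.0574 − 1.98) = 0.19765
t = −τ ln(…) = 43.932 × 1.6213 = 71.225 s.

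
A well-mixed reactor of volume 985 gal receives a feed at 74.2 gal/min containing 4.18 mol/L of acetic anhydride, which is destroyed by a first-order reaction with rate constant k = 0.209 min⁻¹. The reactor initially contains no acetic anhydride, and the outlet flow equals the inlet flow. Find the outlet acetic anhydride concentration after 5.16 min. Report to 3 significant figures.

Species balance: V dC/dt = Q C_in − Q C − k V C.
dC/dt = (Q/V) C_in − (Q/V + k) C; effective rate a = Q/V + k = 0.075330 + 0.209 = 0.28433 min⁻¹.
C_ss = Q C_in/(Q + kV) = 1.1074 mol/L; C(t) = C_ss + (C₀ − C_ss) e^(−a t).
C(5.16) = 1.1074 + (-1.1074)·e^(−0.28433·5.16) = 1.1074 + (-1.1074)·0.23058 = 0.85208 mol/L.

0.852 mol/L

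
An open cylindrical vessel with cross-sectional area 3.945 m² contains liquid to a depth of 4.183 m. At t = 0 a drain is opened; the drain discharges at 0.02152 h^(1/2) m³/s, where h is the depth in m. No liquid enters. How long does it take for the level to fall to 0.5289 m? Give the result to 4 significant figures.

Accumulation of liquid (constant cross-section A): A dh/dt = −0.02152 √h.
Separate and integrate: 2(√h − √h₀) = −(0.02152/A) t.
t = 2A(√h₀ − √h)/0.02152 = 2·3.945·(√4.183 − √0.5289)/0.02152
  = 7.89000 × (2.04524 − 0.727255) / 0.02152 = 483.220 s.

483.2 s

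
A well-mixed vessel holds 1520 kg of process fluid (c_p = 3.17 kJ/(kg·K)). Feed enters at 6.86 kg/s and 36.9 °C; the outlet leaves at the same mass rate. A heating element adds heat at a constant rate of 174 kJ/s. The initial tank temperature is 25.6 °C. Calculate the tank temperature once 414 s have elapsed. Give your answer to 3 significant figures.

41.9 °C

Heat balance on the well-mixed liquid: M c_p dT/dt = ṁ c_p (T_in − T) + 174.
Rearrange: dT/dt = (T_ss − T)/τ with τ = M/ṁ = 221.57 s and T_ss = T_in + Q̇/(ṁ c_p) = 44.901 °C.
Integrating: T(t) = T_ss + (T₀ − T_ss) e^(−t/τ).
T(414) = 44.901 + (-19.301)·e^(−414/221.57) = 44.901 + (-19.301)·0.15436 = 41.922 °C.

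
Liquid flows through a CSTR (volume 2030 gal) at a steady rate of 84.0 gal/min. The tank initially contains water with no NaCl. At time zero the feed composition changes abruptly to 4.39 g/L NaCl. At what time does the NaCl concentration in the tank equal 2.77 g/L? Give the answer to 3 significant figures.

24.1 min

Species balance: V dC/dt = Q(C_in − C) ⇒ τ = V/Q = 24.167 min.
C(t) = C_in + (C₀ − C_in) e^(−t/τ). Set C = 2.77 and solve for t:
e^(−t/τ) = (C − C_in)/(C₀ − C_in) = (2.77 − 4.39)/(0 − 4.39) = 0.36902
t = −τ ln(…) = 24.167 × 0.99690 = 24.092 min.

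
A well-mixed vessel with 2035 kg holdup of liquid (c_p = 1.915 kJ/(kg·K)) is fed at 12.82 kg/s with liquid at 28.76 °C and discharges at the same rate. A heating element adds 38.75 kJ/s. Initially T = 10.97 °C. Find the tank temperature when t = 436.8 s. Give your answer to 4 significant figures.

29.10 °C

First-law balance (no shaft work): M c_p dT/dt = ṁ c_p (T_in − T) + 38.75.
Rearrange: dT/dt = (T_ss − T)/τ with τ = M/ṁ = 158.736 s and T_ss = T_in + Q̇/(ṁ c_p) = 30.3384 °C.
Solution: T(t) = T_ss + (T₀ − T_ss) e^(−t/τ).
T(436.8) = 30.3384 + (-19.3684)·e^(−436.8/158.736) = 30.3384 + (-19.3684)·0.0638172 = 29.1024 °C.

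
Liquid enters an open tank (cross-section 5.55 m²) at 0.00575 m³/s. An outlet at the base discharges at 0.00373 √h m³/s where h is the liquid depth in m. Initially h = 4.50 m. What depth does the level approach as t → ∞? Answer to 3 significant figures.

2.38 m

Level balance: A dh/dt = 0.00575 − 0.00373 √h. Setting dh/dt = 0:
Q_in = 0.00373 √h_ss ⇒ √h_ss = 0.00575/0.00373 = 1.5416.
h_ss = 1.5416² = 2.3764 m. (Since h₀ = 4.50 m > h_ss, the level will fall toward this value.)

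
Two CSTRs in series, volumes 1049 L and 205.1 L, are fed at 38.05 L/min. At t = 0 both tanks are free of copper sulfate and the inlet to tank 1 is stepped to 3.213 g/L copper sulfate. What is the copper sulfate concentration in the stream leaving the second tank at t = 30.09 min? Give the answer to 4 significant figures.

1.875 g/L

Species balance on tank i: dCᵢ/dt = (Cᵢ₋₁ − Cᵢ)/τᵢ with τᵢ = Vᵢ/Q.
τ₁ = 1049/38.05 = 27.5690 min; τ₂ = 205.1/38.05 = 5.39028 min.
Tank 1: C₁ = C_in(1 − e^(−t/τ₁)). Tank 2 (τ₁ ≠ τ₂): C₂ = C_in[1 − (τ₁ e^(−t/τ₁) − τ₂ e^(−t/τ₂))/(τ₁ − τ₂)].
At t = 30.09: e^(−t/τ₁) = 0.335731, e^(−t/τ₂) = 0.00376399.
C₂ = 3.213·[1 − (27.5690·0.335731 − 5.39028·0.00376399)/(22.1787)] = 3.213·0.583588 = 1.87507 g/L.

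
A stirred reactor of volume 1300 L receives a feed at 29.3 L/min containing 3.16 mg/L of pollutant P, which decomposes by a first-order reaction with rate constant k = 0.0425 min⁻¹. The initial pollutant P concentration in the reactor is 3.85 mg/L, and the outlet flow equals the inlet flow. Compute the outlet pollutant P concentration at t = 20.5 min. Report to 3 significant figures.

Species balance: V dC/dt = Q C_in − Q C − k V C.
dC/dt = (Q/V) C_in − (Q/V + k) C; effective rate a = Q/V + k = 0.022538 + 0.0425 = 0.065038 min⁻¹.
C_ss = Q C_in/(Q + kV) = 1.0951 mg/L; C(t) = C_ss + (C₀ − C_ss) e^(−a t).
C(20.5) = 1.0951 + (2.7549)·e^(−0.065038·20.5) = 1.0951 + (2.7549)·0.26361 = 1.8213 mg/L.

1.82 mg/L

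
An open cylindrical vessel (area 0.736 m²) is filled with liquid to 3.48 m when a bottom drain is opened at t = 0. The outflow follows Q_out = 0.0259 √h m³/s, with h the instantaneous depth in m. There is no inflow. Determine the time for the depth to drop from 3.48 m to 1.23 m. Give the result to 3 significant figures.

43.0 s

Volume balance on the tank: A dh/dt = −0.0259 √h.
∫ h^(−1/2) dh = −(0.0259/A) ∫ dt, giving 2√h = 2√h₀ − (0.0259/A) t.
t = 2A(√h₀ − √h)/0.0259 = 2·0.736·(√3.48 − √1.23)/0.0259
  = 1.4720 × (1.8655 − 1.1091) / 0.0259 = 42.990 s.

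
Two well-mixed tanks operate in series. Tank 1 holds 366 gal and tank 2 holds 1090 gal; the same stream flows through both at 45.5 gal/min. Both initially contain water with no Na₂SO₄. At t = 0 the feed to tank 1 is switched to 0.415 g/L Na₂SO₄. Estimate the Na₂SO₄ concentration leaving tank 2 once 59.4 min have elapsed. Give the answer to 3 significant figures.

0.363 g/L

Each tank obeys Vᵢ dCᵢ/dt = Q(Cᵢ₋₁ − Cᵢ), so τᵢ = Vᵢ/Q.
τ₁ = 366/45.5 = 8.0440 min; τ₂ = 1090/45.5 = 23.956 min.
Tank 1: C₁ = C_in(1 − e^(−t/τ₁)). Tank 2 (τ₁ ≠ τ₂): C₂ = C_in[1 − (τ₁ e^(−t/τ₁) − τ₂ e^(−t/τ₂))/(τ₁ − τ₂)].
At t = 59.4: e^(−t/τ₁) = 0.00062085, e^(−t/τ₂) = 0.083782.
C₂ = 0.415·[1 − (8.0440·0.00062085 − 23.956·0.083782)/(-15.912)] = 0.415·0.87418 = 0.36278 g/L.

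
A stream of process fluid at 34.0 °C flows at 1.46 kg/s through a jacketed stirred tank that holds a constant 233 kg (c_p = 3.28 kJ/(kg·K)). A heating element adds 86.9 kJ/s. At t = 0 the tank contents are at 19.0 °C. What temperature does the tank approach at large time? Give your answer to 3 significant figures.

52.1 °C

M c_p dT/dt = ṁ c_p (T_in − T) + Q̇.
At steady state dT/dt = 0 ⇒ T_ss = T_in + Q̇/(ṁ c_p) = 34.0 + 86.9/(1.46·3.28) = 52.147 °C.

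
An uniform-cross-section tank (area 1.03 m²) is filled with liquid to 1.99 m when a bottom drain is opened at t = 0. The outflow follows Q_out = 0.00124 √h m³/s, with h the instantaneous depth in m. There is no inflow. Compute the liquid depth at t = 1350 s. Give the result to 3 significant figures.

0.358 m

Mass balance (ρ constant): A dh/dt = −0.00124 √h.
∫ h^(−1/2) dh = −(0.00124/A) ∫ dt, giving 2√h = 2√h₀ − (0.00124/A) t.
√h = √1.99 − 0.00124·1350/(2·1.03) = 1.4107 − 0.81262 = 0.59805.
h = 0.59805² = 0.35767 m.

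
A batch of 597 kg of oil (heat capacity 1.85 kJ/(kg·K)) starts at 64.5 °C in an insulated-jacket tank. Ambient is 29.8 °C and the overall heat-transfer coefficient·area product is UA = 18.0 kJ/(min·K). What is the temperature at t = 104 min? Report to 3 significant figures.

36.2 °C

Unsteady energy balance on the tank contents: M c_p dT/dt = −UA(T − T_amb).
dT/dt = (T_ss − T)/τ with T_ss = T_amb = 29.800 °C, τ = M c_p/UA = 597·1.85/18.0 = 61.358 min.
Integrating: T(t) = T_ss + (T₀ − T_ss) e^(−t/τ).
T(104) = 29.800 + (34.700)·0.18361 = 36.171 °C.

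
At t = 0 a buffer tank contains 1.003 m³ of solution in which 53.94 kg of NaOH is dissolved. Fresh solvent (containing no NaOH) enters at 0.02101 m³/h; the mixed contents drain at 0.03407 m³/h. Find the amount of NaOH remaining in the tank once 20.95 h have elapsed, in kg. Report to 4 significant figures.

Let m(t) be the amount of NaOH. Volume: V(t) = V₀ + (Q_in − Q_out) t = 1.003 − 0.0130600 t; V(20.95) = 0.729393 m³.
Species balance (pure solvent in): dm/dt = −Q_out · m/V(t).
dm/m = −Q_out dt/(V₀ − 0.0130600 t); integrating gives ln(m/m₀) = −(Q_out/(Q_in−Q_out)) ln(V/V₀).
m = m₀ (V₀/V)^(Q_out/(Q_in−Q_out)) = 53.94 × (1.003/0.729393)^(-2.60873) = 23.4975 kg.

23.50 kg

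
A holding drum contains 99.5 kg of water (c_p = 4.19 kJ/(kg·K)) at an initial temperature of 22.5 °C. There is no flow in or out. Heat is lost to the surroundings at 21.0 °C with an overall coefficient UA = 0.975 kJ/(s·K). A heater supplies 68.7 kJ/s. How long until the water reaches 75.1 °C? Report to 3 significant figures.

615 s

First-law balance (no shaft work): M c_p dT/dt = −UA(T − T_amb) + Q̇.
τ = M c_p/UA = 427.59 s; T_ss = T_amb + Q̇/UA = 21.0 + 68.7/0.975 = 91.462 °C.
T(t) = T_ss + (T₀ − T_ss)e^(−t/τ); set T = 75.1:
t = −τ ln[(T − T_ss)/(T₀ − T_ss)] = −427.59 · ln(0.23726) = 615.14 s.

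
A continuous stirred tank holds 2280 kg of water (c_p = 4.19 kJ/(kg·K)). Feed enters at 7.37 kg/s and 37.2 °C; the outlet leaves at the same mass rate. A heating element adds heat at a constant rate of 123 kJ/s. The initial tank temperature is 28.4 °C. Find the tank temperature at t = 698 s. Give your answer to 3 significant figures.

M c_p dT/dt = ṁ c_p (T_in − T) + Q̇.
Rearrange: dT/dt = (T_ss − T)/τ with τ = M/ṁ = 309.36 s and T_ss = T_in + Q̇/(ṁ c_p) = 41.183 °C.
Integrating: T(t) = T_ss + (T₀ − T_ss) e^(−t/τ).
T(698) = 41.183 + (-12.783)·e^(−698/309.36) = 41.183 + (-12.783)·0.10474 = 39.844 °C.

39.8 °C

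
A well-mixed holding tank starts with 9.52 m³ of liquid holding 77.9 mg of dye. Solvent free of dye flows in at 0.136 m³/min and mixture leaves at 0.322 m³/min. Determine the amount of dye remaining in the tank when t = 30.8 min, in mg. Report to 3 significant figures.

Total volume: dV/dt = Q_in − Q_out = -0.18600 m³/min, so V(t) = 9.52 − 0.18600 t and V(30.8) = 3.7912 m³.
Species balance (pure solvent in): dm/dt = −Q_out · m/V(t).
Separate: dm/m = −Q_out dt/V(t) ⇒ ln(m/m₀) = −(Q_out/(Q_in−Q_out)) ln(V/V₀).
m = m₀ (V₀/V)^(Q_out/(Q_in−Q_out)) = 77.9 × (9.52/3.7912)^(-1.7312) = 15.824 mg.

15.8 mg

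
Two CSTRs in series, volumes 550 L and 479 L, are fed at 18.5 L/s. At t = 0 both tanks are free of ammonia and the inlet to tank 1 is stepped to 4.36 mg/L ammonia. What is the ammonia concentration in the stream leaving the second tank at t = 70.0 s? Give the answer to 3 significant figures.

3.12 mg/L

Each tank obeys Vᵢ dCᵢ/dt = Q(Cᵢ₋₁ − Cᵢ), so τᵢ = Vᵢ/Q.
τ₁ = 550/18.5 = 29.730 s; τ₂ = 479/18.5 = 25.892 s.
Tank 1: C₁ = C_in(1 − e^(−t/τ₁)). Tank 2 (τ₁ ≠ τ₂): C₂ = C_in[1 − (τ₁ e^(−t/τ₁) − τ₂ e^(−t/τ₂))/(τ₁ − τ₂)].
At t = 70.0: e^(−t/τ₁) = 0.094937, e^(−t/τ₂) = 0.066967.
C₂ = 4.36·[1 − (29.730·0.094937 − 25.892·0.066967)/(3.8378)] = 4.36·0.71637 = 3.1234 mg/L.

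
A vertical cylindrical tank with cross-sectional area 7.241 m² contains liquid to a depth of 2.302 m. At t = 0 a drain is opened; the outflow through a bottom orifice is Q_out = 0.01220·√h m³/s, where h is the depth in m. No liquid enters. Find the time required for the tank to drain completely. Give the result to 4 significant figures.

1801 s

A dh/dt = −Q_out = −0.01220 √h.
This is separable: 2 d(√h)/dt = −0.01220/A, so √h = √h₀ − (0.01220/(2A)) t.
Tank is empty when √h = 0: t_empty = 2A√h₀/0.01220.
t_empty = 2·7.241·√2.302/0.01220 = 14.4820·1.51723/0.01220 = 1801.03 s.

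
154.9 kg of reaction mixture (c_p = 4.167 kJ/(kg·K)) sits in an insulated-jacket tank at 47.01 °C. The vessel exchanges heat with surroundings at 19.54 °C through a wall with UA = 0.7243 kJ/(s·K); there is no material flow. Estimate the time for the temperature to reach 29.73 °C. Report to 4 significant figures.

Lumped-capacitance energy balance: M c_p dT/dt = UA(T_amb − T).
τ = M c_p/UA = 891.162 s; T_ss = T_amb = 19.5400 °C.
T(t) = T_ss + (T₀ − T_ss)e^(−t/τ); set T = 29.73:
t = −τ ln[(T − T_ss)/(T₀ − T_ss)] = −891.162 · ln(0.370950) = 883.754 s.

883.8 s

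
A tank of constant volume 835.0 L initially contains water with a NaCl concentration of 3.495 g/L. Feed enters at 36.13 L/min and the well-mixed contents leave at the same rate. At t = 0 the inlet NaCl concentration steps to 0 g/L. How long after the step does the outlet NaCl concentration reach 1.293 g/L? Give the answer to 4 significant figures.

Species balance: V dC/dt = Q(C_in − C) ⇒ τ = V/Q = 23.1110 min.
C(t) = C_in + (C₀ − C_in) e^(−t/τ). Set C = 1.293 and solve for t:
e^(−t/τ) = (C − C_in)/(C₀ − C_in) = (1.293 − 0)/(3.495 − 0) = 0.369957
t = −τ ln(…) = 23.1110 × 0.994368 = 22.9808 min.

22.98 min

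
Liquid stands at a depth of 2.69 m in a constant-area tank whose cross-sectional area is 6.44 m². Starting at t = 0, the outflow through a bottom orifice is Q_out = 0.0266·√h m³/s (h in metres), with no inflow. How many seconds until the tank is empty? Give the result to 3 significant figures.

794 s

A dh/dt = −Q_out = −0.0266 √h.
∫ h^(−1/2) dh = −(0.0266/A) ∫ dt, giving 2√h = 2√h₀ − (0.0266/A) t.
Set h = 0: 2√h₀ = (0.0266/A) t_empty ⇒ t_empty = 2A√h₀/0.0266.
t_empty = 2·6.44·√2.69/0.0266 = 12.880·1.6401/0.0266 = 794.16 s.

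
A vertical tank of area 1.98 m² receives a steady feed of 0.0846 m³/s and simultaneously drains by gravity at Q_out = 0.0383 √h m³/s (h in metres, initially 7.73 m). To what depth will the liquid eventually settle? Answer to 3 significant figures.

Level balance: A dh/dt = 0.0846 − 0.0383 √h. Setting dh/dt = 0:
Q_in = 0.0383 √h_ss ⇒ √h_ss = 0.0846/0.0383 = 2.2089.
h_ss = 2.2089² = 4.8791 m. (Since h₀ = 7.73 m > h_ss, the level will fall toward this value.)

4.88 m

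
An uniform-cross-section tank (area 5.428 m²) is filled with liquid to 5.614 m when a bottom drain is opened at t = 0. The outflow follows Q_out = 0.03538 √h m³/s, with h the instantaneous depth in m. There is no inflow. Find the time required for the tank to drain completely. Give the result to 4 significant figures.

With no inflow, A dh/dt = −0.03538 √h.
Separate and integrate: 2(√h − √h₀) = −(0.03538/A) t.
Set h = 0: 2√h₀ = (0.03538/A) t_empty ⇒ t_empty = 2A√h₀/0.03538.
t_empty = 2·5.428·√5.614/0.03538 = 10.8560·2.36939/0.03538 = 727.023 s.

727.0 s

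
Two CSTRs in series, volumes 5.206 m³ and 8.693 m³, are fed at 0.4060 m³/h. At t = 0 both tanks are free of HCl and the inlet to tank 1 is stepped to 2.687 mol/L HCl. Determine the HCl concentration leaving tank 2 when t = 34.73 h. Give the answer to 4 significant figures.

Species balance on tank i: dCᵢ/dt = (Cᵢ₋₁ − Cᵢ)/τᵢ with τᵢ = Vᵢ/Q.
τ₁ = 5.206/0.4060 = 12.8227 h; τ₂ = 8.693/0.4060 = 21.4113 h.
Tank 1: C₁ = C_in(1 − e^(−t/τ₁)). Tank 2 (τ₁ ≠ τ₂): C₂ = C_in[1 − (τ₁ e^(−t/τ₁) − τ₂ e^(−t/τ₂))/(τ₁ − τ₂)].
At t = 34.73: e^(−t/τ₁) = 0.0666376, e^(−t/τ₂) = 0.197496.
C₂ = 2.687·[1 − (12.8227·0.0666376 − 21.4113·0.197496)/(-8.58867)] = 2.687·0.607137 = 1.63138 mol/L.

1.631 mol/L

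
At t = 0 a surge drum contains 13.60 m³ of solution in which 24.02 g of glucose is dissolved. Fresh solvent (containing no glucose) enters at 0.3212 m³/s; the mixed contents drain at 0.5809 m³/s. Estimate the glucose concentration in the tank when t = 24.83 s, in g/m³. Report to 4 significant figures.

0.7976 g/m³

Let m(t) be the amount of glucose. Volume: V(t) = V₀ + (Q_in − Q_out) t = 13.60 − 0.259700 t; V(24.83) = 7.15165 m³.
No glucose enters, so dm/dt = −Q_out · (m/V).
Separate: dm/m = −Q_out dt/V(t) ⇒ ln(m/m₀) = −(Q_out/(Q_in−Q_out)) ln(V/V₀).
m = m₀ (V₀/V)^(Q_out/(Q_in−Q_out)) = 24.02 × (13.60/7.15165)^(-2.23681) = 5.70434 g.
C = m/V = 5.70434/7.15165 = 0.797626 g/m³.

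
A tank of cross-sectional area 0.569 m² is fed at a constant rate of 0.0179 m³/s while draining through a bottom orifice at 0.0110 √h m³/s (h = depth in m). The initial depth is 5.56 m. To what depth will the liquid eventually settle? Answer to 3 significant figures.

Level balance: A dh/dt = 0.0179 − 0.0110 √h. Setting dh/dt = 0:
Q_in = 0.0110 √h_ss ⇒ √h_ss = 0.0179/0.0110 = 1.6273.
h_ss = 1.6273² = 2.6480 m. (Since h₀ = 5.56 m > h_ss, the level will fall toward this value.)

2.65 m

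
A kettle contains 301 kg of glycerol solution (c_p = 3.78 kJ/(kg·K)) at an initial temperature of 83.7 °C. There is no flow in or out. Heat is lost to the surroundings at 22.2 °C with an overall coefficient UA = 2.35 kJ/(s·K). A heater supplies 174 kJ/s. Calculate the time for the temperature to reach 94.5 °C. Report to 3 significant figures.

Heat balance on the well-mixed liquid: M c_p dT/dt = −UA(T − T_amb) + Q̇.
τ = M c_p/UA = 484.16 s; T_ss = T_amb + Q̇/UA = 22.2 + 174/2.35 = 96.243 °C.
T(t) = T_ss + (T₀ − T_ss)e^(−t/τ); set T = 94.5:
t = −τ ln[(T − T_ss)/(T₀ − T_ss)] = −484.16 · ln(0.13893) = 955.63 s.

956 s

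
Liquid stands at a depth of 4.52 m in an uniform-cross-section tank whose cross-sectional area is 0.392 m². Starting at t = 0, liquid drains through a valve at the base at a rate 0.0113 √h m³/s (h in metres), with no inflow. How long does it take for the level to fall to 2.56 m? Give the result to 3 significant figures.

36.5 s

With no inflow, A dh/dt = −0.0113 √h.
This is separable: 2 d(√h)/dt = −0.0113/A, so √h = √h₀ − (0.0113/(2A)) t.
t = 2A(√h₀ − √h)/0.0113 = 2·0.392·(√4.52 − √2.56)/0.0113
  = 0.78400 × (2.1260 − 1.6000) / 0.0113 = 36.496 s.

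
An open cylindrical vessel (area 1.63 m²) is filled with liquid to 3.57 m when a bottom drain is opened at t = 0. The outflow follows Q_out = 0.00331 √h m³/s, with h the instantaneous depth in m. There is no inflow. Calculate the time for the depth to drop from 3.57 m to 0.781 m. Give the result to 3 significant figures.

991 s

With no inflow, A dh/dt = −0.00331 √h.
∫ h^(−1/2) dh = −(0.00331/A) ∫ dt, giving 2√h = 2√h₀ − (0.00331/A) t.
t = 2A(√h₀ − √h)/0.00331 = 2·1.63·(√3.57 − √0.781)/0.00331
  = 3.2600 × (1.8894 − 0.88374) / 0.00331 = 990.51 s.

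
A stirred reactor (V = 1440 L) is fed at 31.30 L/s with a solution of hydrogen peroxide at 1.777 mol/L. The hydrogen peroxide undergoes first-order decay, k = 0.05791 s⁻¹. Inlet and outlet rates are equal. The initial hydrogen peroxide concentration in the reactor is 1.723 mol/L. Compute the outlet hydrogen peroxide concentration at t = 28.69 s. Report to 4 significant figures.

V dC/dt = Q(C_in − C) − k V C.
dC/dt = (Q/V) C_in − (Q/V + k) C; effective rate a = Q/V + k = 0.0217361 + 0.05791 = 0.0796461 s⁻¹.
C_ss = Q C_in/(Q + kV) = 0.484959 mol/L; C(t) = C_ss + (C₀ − C_ss) e^(−a t).
C(28.69) = 0.484959 + (1.23804)·e^(−0.0796461·28.69) = 0.484959 + (1.23804)·0.101769 = 0.610953 mol/L.

0.6110 mol/L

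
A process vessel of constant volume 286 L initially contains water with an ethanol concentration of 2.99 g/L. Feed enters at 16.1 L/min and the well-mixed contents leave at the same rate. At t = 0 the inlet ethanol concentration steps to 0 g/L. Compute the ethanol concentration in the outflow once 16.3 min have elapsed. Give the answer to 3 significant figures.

Unsteady species balance (constant V, well mixed): V dC/dt = Q(C_in − C).
So dC/dt = (C_in − C)/τ with τ = V/Q = 286/16.1 = 17.764 min.
Solution: C(t) = C_in + (C₀ − C_in) e^(−t/τ).
C(16.3) = 0 + (2.99 − 0)·e^(−16.3/17.764) = 0 + (2.9900)·0.39948 = 1.1945 g/L.

1.19 g/L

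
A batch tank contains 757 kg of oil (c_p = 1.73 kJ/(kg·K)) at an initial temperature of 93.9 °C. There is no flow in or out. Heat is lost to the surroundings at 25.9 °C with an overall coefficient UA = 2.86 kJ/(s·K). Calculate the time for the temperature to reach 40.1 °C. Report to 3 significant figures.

Unsteady energy balance on the tank contents: M c_p dT/dt = −UA(T − T_amb).
τ = M c_p/UA = 457.91 s; T_ss = T_amb = 25.900 °C.
T(t) = T_ss + (T₀ − T_ss)e^(−t/τ); set T = 40.1:
t = −τ ln[(T − T_ss)/(T₀ − T_ss)] = −457.91 · ln(0.20882) = 717.20 s.

717 s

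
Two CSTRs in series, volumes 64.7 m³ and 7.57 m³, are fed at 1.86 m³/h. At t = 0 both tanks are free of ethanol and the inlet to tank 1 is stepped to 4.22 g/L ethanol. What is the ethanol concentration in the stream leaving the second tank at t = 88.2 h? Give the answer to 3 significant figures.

Species balance on tank i: dCᵢ/dt = (Cᵢ₋₁ − Cᵢ)/τᵢ with τᵢ = Vᵢ/Q.
τ₁ = 64.7/1.86 = 34.785 h; τ₂ = 7.57/1.86 = 4.0699 h.
Solving the cascade with C₁(0)=C₂(0)=0 gives C₂(t) = C_in[1 − (τ₁ e^(−t/τ₁) − τ₂ e^(−t/τ₂))/(τ₁ − τ₂)].
At t = 88.2: e^(−t/τ₁) = 0.079216, e^(−t/τ₂) = 3.8749e-10.
C₂ = 4.22·[1 − (34.785·0.079216 − 4.0699·3.8749e-10)/(30.715)] = 4.22·0.91029 = 3.8414 g/L.

3.84 g/L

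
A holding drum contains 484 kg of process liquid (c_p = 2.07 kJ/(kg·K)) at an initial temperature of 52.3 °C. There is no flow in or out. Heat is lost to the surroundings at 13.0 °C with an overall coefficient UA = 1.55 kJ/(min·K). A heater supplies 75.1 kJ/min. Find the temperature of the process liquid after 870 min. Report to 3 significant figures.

M c_p dT/dt = −UA(T − T_amb) + Q̇.
dT/dt = (T_ss − T)/τ with T_ss = T_amb + Q̇/UA = 13.0 + 75.1/1.55 = 61.452 °C, τ = M c_p/UA = 484·2.07/1.55 = 646.37 min.
T approaches T_ss exponentially: T(t) = T_ss + (T₀ − T_ss) e^(−t/τ).
T(870) = 61.452 + (-9.1516)·0.26029 = 59.070 °C.

59.1 °C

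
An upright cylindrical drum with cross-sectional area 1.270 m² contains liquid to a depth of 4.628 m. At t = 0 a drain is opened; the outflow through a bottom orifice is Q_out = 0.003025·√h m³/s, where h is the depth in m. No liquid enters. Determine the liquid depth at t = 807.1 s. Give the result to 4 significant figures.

1.416 m

A dh/dt = −Q_out = −0.003025 √h.
∫ h^(−1/2) dh = −(0.003025/A) ∫ dt, giving 2√h = 2√h₀ − (0.003025/A) t.
√h = √4.628 − 0.003025·807.1/(2·1.270) = 2.15128 − 0.961212 = 1.19007.
h = 1.19007² = 1.41626 m.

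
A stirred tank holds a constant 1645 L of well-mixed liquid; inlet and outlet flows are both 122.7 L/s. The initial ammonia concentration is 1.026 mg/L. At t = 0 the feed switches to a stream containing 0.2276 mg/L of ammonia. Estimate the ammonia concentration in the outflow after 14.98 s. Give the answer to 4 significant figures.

Mass balance on the solute (V constant): V dC/dt = Q(C_in − C).
Rewrite as dC/dt + C/τ = C_in/τ, τ = V/Q = 13.4067 s.
This is linear first-order; C(t) = C_in + (C₀ − C_in) e^(−t/τ).
C(14.98) = 0.2276 + (1.026 − 0.2276)·e^(−14.98/13.4067) = 0.2276 + (0.798400)·0.327145 = 0.488792 mg/L.

0.4888 mg/L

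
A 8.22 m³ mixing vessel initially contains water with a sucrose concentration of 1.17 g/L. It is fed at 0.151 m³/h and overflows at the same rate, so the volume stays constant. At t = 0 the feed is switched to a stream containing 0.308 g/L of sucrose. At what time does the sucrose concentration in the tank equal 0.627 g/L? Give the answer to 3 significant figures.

54.1 h

Unsteady species balance (constant V, well mixed): V dC/dt = Q(C_in − C), so τ = V/Q = 54.437 h.
C(t) = C_in + (C₀ − C_in) e^(−t/τ). Set C = 0.627 and solve for t:
e^(−t/τ) = (C − C_in)/(C₀ − C_in) = (0.627 − 0.308)/(1.17 − 0.308) = 0.37007
t = −τ ln(…) = 54.437 × 0.99406 = 54.114 h.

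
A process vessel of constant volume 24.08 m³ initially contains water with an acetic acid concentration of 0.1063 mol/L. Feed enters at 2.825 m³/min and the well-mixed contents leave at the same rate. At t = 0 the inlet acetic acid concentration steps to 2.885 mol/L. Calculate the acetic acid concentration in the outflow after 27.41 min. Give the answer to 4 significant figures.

2.773 mol/L

Species balance on the tank: V dC/dt = Q(C_in − C).
Rewrite as dC/dt + C/τ = C_in/τ, τ = V/Q = 8.52389 min.
Solution: C(t) = C_in + (C₀ − C_in) e^(−t/τ).
C(27.41) = 2.885 + (0.1063 − 2.885)·e^(−27.41/8.52389) = 2.885 + (-2.77870)·0.0401286 = 2.77349 mol/L.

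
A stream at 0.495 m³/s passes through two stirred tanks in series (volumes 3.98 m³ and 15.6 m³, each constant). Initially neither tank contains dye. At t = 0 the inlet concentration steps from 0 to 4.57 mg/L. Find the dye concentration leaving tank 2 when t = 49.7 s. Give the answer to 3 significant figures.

3.31 mg/L

Species balance on tank i: dCᵢ/dt = (Cᵢ₋₁ − Cᵢ)/τᵢ with τᵢ = Vᵢ/Q.
τ₁ = 3.98/0.495 = 8.0404 s; τ₂ = 15.6/0.495 = 31.515 s.
Tank 1: C₁ = C_in(1 − e^(−t/τ₁)). Tank 2 (τ₁ ≠ τ₂): C₂ = C_in[1 − (τ₁ e^(−t/τ₁) − τ₂ e^(−t/τ₂))/(τ₁ − τ₂)].
At t = 49.7: e^(−t/τ₁) = 0.0020678, e^(−t/τ₂) = 0.20659.
C₂ = 4.57·[1 − (8.0404·0.0020678 − 31.515·0.20659)/(-23.475)] = 4.57·0.72336 = 3.3057 mg/L.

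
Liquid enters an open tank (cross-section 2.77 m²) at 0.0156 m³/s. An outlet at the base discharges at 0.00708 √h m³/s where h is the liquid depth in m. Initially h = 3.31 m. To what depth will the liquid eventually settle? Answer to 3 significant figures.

A dh/dt = Q_in − 0.00708 √h. Steady state requires inflow = outflow:
Q_in = 0.00708 √h_ss ⇒ √h_ss = 0.0156/0.00708 = 2.2034.
h_ss = 2.2034² = 4.8549 m. (Since h₀ = 3.31 m < h_ss, the level will rise toward this value.)

4.85 m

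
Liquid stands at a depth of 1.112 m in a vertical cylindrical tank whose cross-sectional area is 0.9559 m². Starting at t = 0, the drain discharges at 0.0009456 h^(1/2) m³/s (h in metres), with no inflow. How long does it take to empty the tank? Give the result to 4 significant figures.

2132 s

With no inflow, A dh/dt = −0.0009456 √h.
Separate and integrate: 2(√h − √h₀) = −(0.0009456/A) t.
Set h = 0: 2√h₀ = (0.0009456/A) t_empty ⇒ t_empty = 2A√h₀/0.0009456.
t_empty = 2·0.9559·√1.112/0.0009456 = 1.91180·1.05451/0.0009456 = 2132.00 s.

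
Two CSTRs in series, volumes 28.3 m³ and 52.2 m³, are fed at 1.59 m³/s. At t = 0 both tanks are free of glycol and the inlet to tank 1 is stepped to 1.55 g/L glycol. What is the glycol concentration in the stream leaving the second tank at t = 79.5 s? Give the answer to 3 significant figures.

Species balance on tank i: dCᵢ/dt = (Cᵢ₋₁ − Cᵢ)/τᵢ with τᵢ = Vᵢ/Q.
τ₁ = 28.3/1.59 = 17.799 s; τ₂ = 52.2/1.59 = 32.830 s.
Solving the cascade with C₁(0)=C₂(0)=0 gives C₂(t) = C_in[1 − (τ₁ e^(−t/τ₁) − τ₂ e^(−t/τ₂))/(τ₁ − τ₂)].
At t = 79.5: e^(−t/τ₁) = 0.011486, e^(−t/τ₂) = 0.088784.
C₂ = 1.55·[1 − (17.799·0.011486 − 32.830·0.088784)/(-15.031)] = 1.55·0.81969 = 1.2705 g/L.

1.27 g/L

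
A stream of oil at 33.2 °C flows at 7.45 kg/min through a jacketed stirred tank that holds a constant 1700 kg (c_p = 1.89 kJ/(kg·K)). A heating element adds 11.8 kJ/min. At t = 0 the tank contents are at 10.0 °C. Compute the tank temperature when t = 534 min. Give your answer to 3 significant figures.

31.7 °C

First-law balance (no shaft work): M c_p dT/dt = ṁ c_p (T_in − T) + 11.8.
Rearrange: dT/dt = (T_ss − T)/τ with τ = M/ṁ = 228.19 min and T_ss = T_in + Q̇/(ṁ c_p) = 34.038 °C.
Integrating: T(t) = T_ss + (T₀ − T_ss) e^(−t/τ).
T(534) = 34.038 + (-24.038)·e^(−534/228.19) = 34.038 + (-24.038)·0.096311 = 31.723 °C.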